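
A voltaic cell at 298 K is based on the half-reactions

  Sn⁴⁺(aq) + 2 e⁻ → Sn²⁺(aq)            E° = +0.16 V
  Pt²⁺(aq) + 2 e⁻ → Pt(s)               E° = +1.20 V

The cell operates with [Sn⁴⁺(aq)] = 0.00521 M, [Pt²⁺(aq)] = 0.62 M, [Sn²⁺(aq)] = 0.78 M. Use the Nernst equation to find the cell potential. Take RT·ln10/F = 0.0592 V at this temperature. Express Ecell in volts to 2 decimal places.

Since E°(Pt²⁺/Pt) > E°(Sn⁴⁺/Sn²⁺), Pt²⁺/Pt serves as the cathode.
E°cell = E°cat − E°an = +1.20 − (+0.16) = +1.04 V; n = 2.
The balanced reaction is Pt²⁺(aq) + Sn²⁺(aq) → Pt(s) + Sn⁴⁺(aq), so Q = [Sn⁴⁺(aq)] / ([Pt²⁺(aq)]·[Sn²⁺(aq)]) = 0.0108 and log Q = −1.968.
By the Nernst equation, E = +1.04 − (0.0592/2)·(−1.968) = +1.10 V.

+1.10 V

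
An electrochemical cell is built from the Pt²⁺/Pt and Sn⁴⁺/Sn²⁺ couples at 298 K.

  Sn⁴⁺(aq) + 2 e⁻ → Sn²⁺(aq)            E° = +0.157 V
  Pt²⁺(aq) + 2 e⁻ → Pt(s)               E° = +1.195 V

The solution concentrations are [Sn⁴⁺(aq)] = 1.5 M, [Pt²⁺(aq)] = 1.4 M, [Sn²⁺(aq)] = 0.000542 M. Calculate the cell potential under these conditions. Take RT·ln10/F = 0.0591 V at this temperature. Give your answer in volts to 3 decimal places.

+0.941 V

Since E°(Pt²⁺/Pt) > E°(Sn⁴⁺/Sn²⁺), Pt²⁺/Pt serves as the cathode.
E°cell = E°cat − E°an = +1.195 − (+0.157) = +1.038 V; n = 2.
Balancing gives Pt²⁺(aq) + Sn²⁺(aq) → Pt(s) + Sn⁴⁺(aq); hence Q = [Sn⁴⁺(aq)] / ([Pt²⁺(aq)]·[Sn²⁺(aq)]) = 1.98×10^3 (log Q = 3.296).
E = E° − (0.0591/n)·log Q = +1.038 − (0.0591/2)(3.296) = +0.941 V.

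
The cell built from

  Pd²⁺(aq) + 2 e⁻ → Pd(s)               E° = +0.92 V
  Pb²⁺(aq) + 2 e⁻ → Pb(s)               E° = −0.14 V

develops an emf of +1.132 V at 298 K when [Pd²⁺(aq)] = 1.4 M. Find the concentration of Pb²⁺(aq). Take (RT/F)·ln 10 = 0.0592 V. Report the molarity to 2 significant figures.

The Pd²⁺/Pd couple has the larger reduction potential, so it is the cathode: E°cell = +0.92 − (−0.14) = +1.06 V and n = 2.
Rearranging E = E° − (0.0592/n)·log Q gives log Q = 2(+1.06 − (+1.132))/0.0592 = −2.432.
For Pd²⁺(aq) + Pb(s) → Pd(s) + Pb²⁺(aq), the reaction quotient is Q = [Pb²⁺(aq)] / [Pd²⁺(aq)].
Solving for the unknown gives log [Pb²⁺(aq)] = −2.286, so [Pb²⁺(aq)] ≈ 0.0052 M.

0.0052 M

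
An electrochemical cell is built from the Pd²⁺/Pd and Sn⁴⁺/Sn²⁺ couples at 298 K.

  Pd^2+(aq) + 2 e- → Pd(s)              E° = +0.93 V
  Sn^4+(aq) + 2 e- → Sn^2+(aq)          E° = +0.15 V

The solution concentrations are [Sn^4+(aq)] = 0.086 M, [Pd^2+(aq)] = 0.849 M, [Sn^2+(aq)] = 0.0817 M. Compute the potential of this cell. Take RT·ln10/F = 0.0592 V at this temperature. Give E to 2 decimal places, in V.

+0.78 V

Since E°(Pd²⁺/Pd) > E°(Sn⁴⁺/Sn²⁺), Pd²⁺/Pd serves as the cathode.
E°cell = +0.93 − (+0.15) = +0.78 V, with n = 2 electrons transferred.
For the overall reaction Pd^2+(aq) + Sn^2+(aq) → Pd(s) + Sn^4+(aq), Q = [Sn^4+(aq)] / ([Pd^2+(aq)]·[Sn^2+(aq)]) = 1.24, giving log Q = 0.093.
By the Nernst equation, E = +0.78 − (0.0592/2)·(0.093) = +0.78 V.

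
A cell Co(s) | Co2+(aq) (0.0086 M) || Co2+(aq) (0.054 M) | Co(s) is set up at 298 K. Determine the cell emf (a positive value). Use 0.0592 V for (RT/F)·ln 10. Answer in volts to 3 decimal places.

0.024 V

For a concentration cell E°cell = 0, since both electrodes use the same couple.
The compartment with the higher Co2+(aq) concentration (0.054 M) acts as the cathode; ions are reduced there and produced at the dilute (0.0086 M) anode.
With n = 2, Ecell = −(0.0592/2)·log([dilute]/[conc]) = −(0.0592/2)·log(0.0086/0.054) = +0.024 V.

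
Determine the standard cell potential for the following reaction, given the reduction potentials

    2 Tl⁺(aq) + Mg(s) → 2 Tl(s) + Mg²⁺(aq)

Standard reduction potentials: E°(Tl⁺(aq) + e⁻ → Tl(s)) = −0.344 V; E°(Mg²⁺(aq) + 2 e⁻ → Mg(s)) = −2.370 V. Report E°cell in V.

Tl⁺(aq) gains electrons, so the Tl⁺/Tl couple is the cathode; the Mg²⁺/Mg couple is the anode.
E°cell = E°(cathode) − E°(anode) = −0.344 − (−2.370) = +2.026 V.

+2.026 V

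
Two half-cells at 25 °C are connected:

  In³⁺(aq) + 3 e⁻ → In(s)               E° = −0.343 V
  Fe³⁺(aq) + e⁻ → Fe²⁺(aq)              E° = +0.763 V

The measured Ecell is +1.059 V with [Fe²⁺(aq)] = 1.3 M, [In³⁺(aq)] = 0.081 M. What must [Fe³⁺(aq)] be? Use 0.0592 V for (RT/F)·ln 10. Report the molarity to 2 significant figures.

The Fe³⁺/Fe²⁺ couple has the larger reduction potential, so it is the cathode: E°cell = +0.763 − (−0.343) = +1.106 V and n = 3.
From the Nernst equation, log Q = n(E° − E)/0.0592 = 3·(+1.106 − (+1.059))/0.0592 = 2.382.
For 3 Fe³⁺(aq) + In(s) → 3 Fe²⁺(aq) + In³⁺(aq), the reaction quotient is Q = ([Fe²⁺(aq)]^3·[In³⁺(aq)]) / [Fe³⁺(aq)]^3.
Substituting the known concentrations and solving, log [Fe³⁺(aq)] = −1.044 and [Fe³⁺(aq)] = 0.090 M.

0.090 M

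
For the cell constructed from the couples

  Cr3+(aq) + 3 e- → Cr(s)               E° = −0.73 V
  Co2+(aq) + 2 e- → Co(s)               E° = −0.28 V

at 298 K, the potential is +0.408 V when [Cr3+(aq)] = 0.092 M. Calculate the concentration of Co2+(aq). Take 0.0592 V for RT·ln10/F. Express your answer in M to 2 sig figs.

The Co²⁺/Co couple has the larger reduction potential, so it is the cathode: E°cell = −0.28 − (−0.73) = +0.45 V and n = 6.
From the Nernst equation, log Q = n(E° − E)/0.0592 = 6·(+0.45 − (+0.408))/0.0592 = 4.257.
Balancing electrons gives 3 Co2+(aq) + 2 Cr(s) → 3 Co(s) + 2 Cr3+(aq); thus Q = [Cr3+(aq)]^2 / [Co2+(aq)]^3.
Substituting the known concentrations and solving, log [Co2+(aq)] = −2.110 and [Co2+(aq)] = 0.0078 M.

0.0078 M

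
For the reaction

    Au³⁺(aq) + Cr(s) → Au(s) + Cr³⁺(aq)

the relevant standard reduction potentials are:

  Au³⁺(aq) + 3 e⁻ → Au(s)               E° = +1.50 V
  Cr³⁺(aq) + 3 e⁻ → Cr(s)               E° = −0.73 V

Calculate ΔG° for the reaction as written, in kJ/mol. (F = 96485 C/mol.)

−645 kJ/mol

In the reaction as written Au³⁺(aq) is reduced, so the Au³⁺/Au couple is the cathode and Cr³⁺/Cr is the anode.
E°cell = +1.50 − (−0.73) = +2.23 V; balancing electrons gives n = 3.
ΔG° = −nFE°cell = −(3)(96485)(+2.23) J/mol = −645 kJ/mol.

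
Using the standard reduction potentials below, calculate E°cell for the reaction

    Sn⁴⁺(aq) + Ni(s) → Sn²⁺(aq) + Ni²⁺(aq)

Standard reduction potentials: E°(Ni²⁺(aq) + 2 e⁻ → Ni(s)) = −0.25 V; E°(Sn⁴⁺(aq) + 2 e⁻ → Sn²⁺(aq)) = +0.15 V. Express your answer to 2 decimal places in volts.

+0.40 V

In the reaction as written, Sn⁴⁺(aq) is reduced (cathode) and Ni²⁺(aq) is produced by oxidation at the anode.
E°cell = E°(cathode) − E°(anode) = +0.15 − (−0.25) = +0.40 V.
The positive value indicates the reaction is spontaneous as written.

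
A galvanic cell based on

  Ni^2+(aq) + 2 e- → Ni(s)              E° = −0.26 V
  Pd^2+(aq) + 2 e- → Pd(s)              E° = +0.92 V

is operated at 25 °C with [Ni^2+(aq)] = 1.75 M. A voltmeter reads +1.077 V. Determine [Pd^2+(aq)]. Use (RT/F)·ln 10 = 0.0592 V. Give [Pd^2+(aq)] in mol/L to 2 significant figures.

Pd²⁺/Pd is the cathode (higher E°); E°cell = +0.92 − (−0.26) = +1.18 V with n = 2.
From the Nernst equation, log Q = n(E° − E)/0.0592 = 2·(+1.18 − (+1.077))/0.0592 = 3.480.
For Pd^2+(aq) + Ni(s) → Pd(s) + Ni^2+(aq), the reaction quotient is Q = [Ni^2+(aq)] / [Pd^2+(aq)].
Isolating [Pd^2+(aq)] in Q = 10^{3.480} yields log [Pd^2+(aq)] = −3.237, i.e. 0.00058 M.

0.00058 M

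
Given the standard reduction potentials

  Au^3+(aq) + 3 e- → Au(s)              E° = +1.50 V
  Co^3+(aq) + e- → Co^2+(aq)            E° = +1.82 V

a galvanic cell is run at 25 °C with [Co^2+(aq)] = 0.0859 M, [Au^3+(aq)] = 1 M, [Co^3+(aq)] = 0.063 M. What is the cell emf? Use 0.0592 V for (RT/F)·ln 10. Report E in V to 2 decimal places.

+0.31 V

Since E°(Co³⁺/Co²⁺) > E°(Au³⁺/Au), Co³⁺/Co²⁺ serves as the cathode.
E°cell = E°cat − E°an = +1.82 − (+1.50) = +0.32 V; n = 3.
Balancing gives 3 Co^3+(aq) + Au(s) → 3 Co^2+(aq) + Au^3+(aq); hence Q = ([Co^2+(aq)]^3·[Au^3+(aq)]) / [Co^3+(aq)]^3 = 2.53 (log Q = 0.404).
Applying E = E° − (RT ln10/nF)·log Q gives +0.32 − (0.0592/3)(0.404) = +0.31 V.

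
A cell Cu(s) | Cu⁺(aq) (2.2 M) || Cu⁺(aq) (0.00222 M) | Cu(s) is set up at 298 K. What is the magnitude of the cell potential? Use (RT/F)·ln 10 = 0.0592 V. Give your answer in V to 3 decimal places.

0.177 V

For a concentration cell E°cell = 0, since both electrodes use the same couple.
The compartment with the higher Cu⁺(aq) concentration (2.2 M) acts as the cathode; ions are reduced there and produced at the dilute (0.00222 M) anode.
With n = 1, Ecell = −(0.0592/1)·log([dilute]/[conc]) = −(0.0592/1)·log(0.00222/2.2) = +0.177 V.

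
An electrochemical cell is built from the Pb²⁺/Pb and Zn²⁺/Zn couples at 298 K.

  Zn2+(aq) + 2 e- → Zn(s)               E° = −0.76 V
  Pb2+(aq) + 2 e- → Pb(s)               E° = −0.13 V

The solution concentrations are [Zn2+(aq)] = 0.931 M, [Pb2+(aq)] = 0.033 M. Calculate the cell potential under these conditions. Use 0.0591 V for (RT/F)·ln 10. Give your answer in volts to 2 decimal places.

+0.59 V

Since E°(Pb²⁺/Pb) > E°(Zn²⁺/Zn), Pb²⁺/Pb serves as the cathode.
The standard potential is −0.13 − (−0.76) = +0.63 V and the balanced reaction transfers n = 2 electrons.
For the overall reaction Pb2+(aq) + Zn(s) → Pb(s) + Zn2+(aq), Q = [Zn2+(aq)] / [Pb2+(aq)] = 28.2, giving log Q = 1.450.
By the Nernst equation, E = +0.63 − (0.0591/2)·(1.450) = +0.59 V.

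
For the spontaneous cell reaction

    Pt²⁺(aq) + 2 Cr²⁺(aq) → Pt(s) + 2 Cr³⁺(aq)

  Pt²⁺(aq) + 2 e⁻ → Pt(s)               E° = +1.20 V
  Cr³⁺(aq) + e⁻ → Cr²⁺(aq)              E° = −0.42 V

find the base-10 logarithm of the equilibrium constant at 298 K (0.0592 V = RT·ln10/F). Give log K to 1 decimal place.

The Pt²⁺/Pt couple is reduced (cathode); E°cell = +1.20 − (−0.42) = +1.62 V with n = 2.
At equilibrium E = 0, so log K = nE°cell / 0.0592 = (2)(+1.62) / 0.0592 = 54.7.

log K = 54.7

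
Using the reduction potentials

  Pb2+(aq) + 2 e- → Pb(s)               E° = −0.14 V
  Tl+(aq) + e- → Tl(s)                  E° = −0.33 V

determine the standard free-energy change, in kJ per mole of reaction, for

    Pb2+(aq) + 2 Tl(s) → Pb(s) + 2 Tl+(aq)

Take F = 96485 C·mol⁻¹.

−36.7 kJ/mol

In the reaction as written Pb2+(aq) is reduced, so the Pb²⁺/Pb couple is the cathode and Tl⁺/Tl is the anode.
E°cell = −0.14 − (−0.33) = +0.19 V; balancing electrons gives n = 2.
ΔG° = −nFE°cell = −(2)(96485)(+0.19) J/mol = −36.7 kJ/mol.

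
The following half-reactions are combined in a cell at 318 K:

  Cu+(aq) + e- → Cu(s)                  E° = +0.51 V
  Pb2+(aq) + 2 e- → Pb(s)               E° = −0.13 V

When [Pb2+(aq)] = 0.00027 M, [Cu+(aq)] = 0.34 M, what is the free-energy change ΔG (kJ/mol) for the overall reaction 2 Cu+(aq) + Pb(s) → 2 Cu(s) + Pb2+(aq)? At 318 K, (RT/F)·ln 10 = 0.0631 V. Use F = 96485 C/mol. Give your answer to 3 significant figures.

−140 kJ/mol

With Cu⁺/Cu reduced at the cathode, E°cell = +0.51 − (−0.13) = +0.64 V and n = 2.
Q = [Pb2+(aq)] / [Cu+(aq)]^2 = 0.00234, so log Q = −2.632 and E = +0.64 − (0.0631/2)(−2.632) = +0.7230 V.
ΔG = −nFE = −(2)(96485)(+0.7230) J/mol = −140 kJ/mol.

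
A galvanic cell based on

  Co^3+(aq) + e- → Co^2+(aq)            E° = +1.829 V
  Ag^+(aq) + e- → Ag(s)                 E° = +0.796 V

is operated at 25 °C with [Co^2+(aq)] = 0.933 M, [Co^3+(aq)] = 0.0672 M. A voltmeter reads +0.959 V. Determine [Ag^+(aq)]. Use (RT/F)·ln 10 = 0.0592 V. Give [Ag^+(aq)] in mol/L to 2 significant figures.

The Co³⁺/Co²⁺ couple has the larger reduction potential, so it is the cathode: E°cell = +1.829 − (+0.796) = +1.033 V and n = 1.
Since E = E° − (0.0592/n)·log Q, log Q = n(E° − E)/0.0592 = 1.250.
For Co^3+(aq) + Ag(s) → Co^2+(aq) + Ag^+(aq), the reaction quotient is Q = ([Co^2+(aq)]·[Ag^+(aq)]) / [Co^3+(aq)].
Isolating [Ag^+(aq)] in Q = 10^{1.250} yields log [Ag^+(aq)] = 0.107, i.e. 1.3 M.

1.3 M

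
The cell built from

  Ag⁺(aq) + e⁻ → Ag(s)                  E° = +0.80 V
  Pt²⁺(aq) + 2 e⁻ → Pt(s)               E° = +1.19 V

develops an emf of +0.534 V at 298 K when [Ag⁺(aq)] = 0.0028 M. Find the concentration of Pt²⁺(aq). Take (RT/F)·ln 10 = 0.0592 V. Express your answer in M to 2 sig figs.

With Pt²⁺/Pt at the cathode and Ag⁺/Ag at the anode, E°cell = +1.19 − (+0.80) = +0.39 V (n = 2).
Since E = E° − (0.0592/n)·log Q, log Q = n(E° − E)/0.0592 = −4.865.
Balancing electrons gives Pt²⁺(aq) + 2 Ag(s) → Pt(s) + 2 Ag⁺(aq); thus Q = [Ag⁺(aq)]^2 / [Pt²⁺(aq)].
Solving for the unknown gives log [Pt²⁺(aq)] = −0.241, so [Pt²⁺(aq)] ≈ 0.57 M.

0.57 M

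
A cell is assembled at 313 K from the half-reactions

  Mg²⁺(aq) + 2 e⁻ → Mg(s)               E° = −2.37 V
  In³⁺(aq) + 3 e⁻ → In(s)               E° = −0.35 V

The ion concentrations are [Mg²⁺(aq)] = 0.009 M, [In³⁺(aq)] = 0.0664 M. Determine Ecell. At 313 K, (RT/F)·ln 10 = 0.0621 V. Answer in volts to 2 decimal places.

In³⁺/In is reduced (cathode, E° = −0.35 V) and Mg²⁺/Mg is oxidized (anode).
E°cell = −0.35 − (−2.37) = +2.02 V, with n = 6 electrons transferred.
The balanced reaction is 2 In³⁺(aq) + 3 Mg(s) → 2 In(s) + 3 Mg²⁺(aq), so Q = [Mg²⁺(aq)]^3 / [In³⁺(aq)]^2 = 0.000165 and log Q = −3.782.
E = E° − (0.0621/n)·log Q = +2.02 − (0.0621/6)(−3.782) = +2.06 V.

+2.06 V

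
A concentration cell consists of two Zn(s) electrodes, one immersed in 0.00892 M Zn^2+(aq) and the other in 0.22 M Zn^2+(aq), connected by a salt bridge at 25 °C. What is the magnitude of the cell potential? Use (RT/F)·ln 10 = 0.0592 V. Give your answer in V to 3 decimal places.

0.041 V

For a concentration cell E°cell = 0, since both electrodes use the same couple.
The compartment with the higher Zn^2+(aq) concentration (0.22 M) acts as the cathode; ions are reduced there and produced at the dilute (0.00892 M) anode.
With n = 2, Ecell = −(0.0592/2)·log([dilute]/[conc]) = −(0.0592/2)·log(0.00892/0.22) = +0.041 V.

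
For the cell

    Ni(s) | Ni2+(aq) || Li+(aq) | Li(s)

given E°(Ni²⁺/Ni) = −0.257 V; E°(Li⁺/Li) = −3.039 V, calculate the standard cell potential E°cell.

−2.782 V

By convention the left-hand electrode in cell notation is the anode (oxidation) and the right-hand electrode is the cathode (reduction).
E°cell = E°(right) − E°(left) = −3.039 − (−0.257) = −2.782 V.
The negative sign shows that, as written, the cell would require an external voltage to drive the reaction.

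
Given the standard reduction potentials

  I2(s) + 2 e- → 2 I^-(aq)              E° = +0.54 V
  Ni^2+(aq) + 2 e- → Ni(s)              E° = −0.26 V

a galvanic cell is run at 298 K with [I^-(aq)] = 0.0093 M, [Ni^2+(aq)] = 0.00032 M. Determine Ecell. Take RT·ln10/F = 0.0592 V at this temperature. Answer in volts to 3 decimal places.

I₂/I⁻ is reduced (cathode, E° = +0.54 V) and Ni²⁺/Ni is oxidized (anode).
E°cell = E°cat − E°an = +0.54 − (−0.26) = +0.80 V; n = 2.
For the overall reaction I2(s) + Ni(s) → 2 I^-(aq) + Ni^2+(aq), Q = [I^-(aq)]^2·[Ni^2+(aq)] = 2.77×10^−8, giving log Q = −7.558.
By the Nernst equation, E = +0.80 − (0.0592/2)·(−7.558) = +1.024 V.

+1.024 V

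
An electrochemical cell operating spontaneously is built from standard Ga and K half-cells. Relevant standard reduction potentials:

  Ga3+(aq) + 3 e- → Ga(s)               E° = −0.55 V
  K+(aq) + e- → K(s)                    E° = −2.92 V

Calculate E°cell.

+2.37 V

The Ga³⁺/Ga couple has the higher E°, so Ga ion is reduced (cathode) and K is oxidized (anode).
E°cell = E°(cathode) − E°(anode) = −0.55 − (−2.92) = +2.37 V.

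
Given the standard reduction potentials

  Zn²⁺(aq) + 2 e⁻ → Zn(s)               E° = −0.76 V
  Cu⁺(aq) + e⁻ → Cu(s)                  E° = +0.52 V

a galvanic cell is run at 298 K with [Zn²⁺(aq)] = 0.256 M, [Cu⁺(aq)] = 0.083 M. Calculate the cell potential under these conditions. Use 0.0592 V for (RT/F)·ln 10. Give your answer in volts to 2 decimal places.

Cu⁺/Cu is reduced (cathode, E° = +0.52 V) and Zn²⁺/Zn is oxidized (anode).
E°cell = +0.52 − (−0.76) = +1.28 V, with n = 2 electrons transferred.
For the overall reaction 2 Cu⁺(aq) + Zn(s) → 2 Cu(s) + Zn²⁺(aq), Q = [Zn²⁺(aq)] / [Cu⁺(aq)]^2 = 37.2, giving log Q = 1.570.
By the Nernst equation, E = +1.28 − (0.0592/2)·(1.570) = +1.23 V.

+1.23 V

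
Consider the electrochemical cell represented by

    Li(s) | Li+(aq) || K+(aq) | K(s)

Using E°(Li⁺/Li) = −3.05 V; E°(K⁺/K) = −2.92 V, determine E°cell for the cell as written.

By convention the left-hand electrode in cell notation is the anode (oxidation) and the right-hand electrode is the cathode (reduction).
E°cell = E°(right) − E°(left) = −2.92 − (−3.05) = +0.13 V.

+0.13 V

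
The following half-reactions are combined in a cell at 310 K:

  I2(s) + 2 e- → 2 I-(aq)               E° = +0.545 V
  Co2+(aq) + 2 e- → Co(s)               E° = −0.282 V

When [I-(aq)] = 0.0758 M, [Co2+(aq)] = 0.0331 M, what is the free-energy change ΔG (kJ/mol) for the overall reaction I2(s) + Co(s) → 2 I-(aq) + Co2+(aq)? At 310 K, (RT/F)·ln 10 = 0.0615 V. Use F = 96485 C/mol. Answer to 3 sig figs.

E°cell = +0.545 − (−0.282) = +0.827 V; the balanced reaction transfers n = 2 electrons.
Here Q = [I-(aq)]^2·[Co2+(aq)] = 0.00019 (log Q = −3.721), giving E = +0.827 − (0.0615/2)·(−3.721) = +0.9414 V.
ΔG = −nFE = −(2)(96485)(+0.9414) J/mol = −182 kJ/mol.

−182 kJ/mol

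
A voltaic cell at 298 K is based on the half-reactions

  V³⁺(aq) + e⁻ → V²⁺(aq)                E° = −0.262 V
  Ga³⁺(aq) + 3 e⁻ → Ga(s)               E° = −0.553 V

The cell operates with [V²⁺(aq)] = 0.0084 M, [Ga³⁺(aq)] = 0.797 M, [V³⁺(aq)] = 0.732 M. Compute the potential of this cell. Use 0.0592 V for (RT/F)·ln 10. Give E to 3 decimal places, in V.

The V³⁺/V²⁺ couple has the more positive E°, so it is the cathode; Ga³⁺/Ga is the anode.
The standard potential is −0.262 − (−0.553) = +0.291 V and the balanced reaction transfers n = 3 electrons.
Balancing gives 3 V³⁺(aq) + Ga(s) → 3 V²⁺(aq) + Ga³⁺(aq); hence Q = ([V²⁺(aq)]^3·[Ga³⁺(aq)]) / [V³⁺(aq)]^3 = 1.2×10^−6 (log Q = −5.919).
Applying E = E° − (RT ln10/nF)·log Q gives +0.291 − (0.0592/3)(−5.919) = +0.408 V.

+0.408 V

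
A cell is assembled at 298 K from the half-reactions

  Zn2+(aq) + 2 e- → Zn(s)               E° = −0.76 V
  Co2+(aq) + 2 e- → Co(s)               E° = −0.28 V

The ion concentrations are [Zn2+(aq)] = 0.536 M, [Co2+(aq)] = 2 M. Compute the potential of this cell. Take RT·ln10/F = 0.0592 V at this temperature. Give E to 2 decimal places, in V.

Since E°(Co²⁺/Co) > E°(Zn²⁺/Zn), Co²⁺/Co serves as the cathode.
The standard potential is −0.28 − (−0.76) = +0.48 V and the balanced reaction transfers n = 2 electrons.
For the overall reaction Co2+(aq) + Zn(s) → Co(s) + Zn2+(aq), Q = [Zn2+(aq)] / [Co2+(aq)] = 0.268, giving log Q = −0.572.
E = E° − (0.0592/n)·log Q = +0.48 − (0.0592/2)(−0.572) = +0.50 V.

+0.50 V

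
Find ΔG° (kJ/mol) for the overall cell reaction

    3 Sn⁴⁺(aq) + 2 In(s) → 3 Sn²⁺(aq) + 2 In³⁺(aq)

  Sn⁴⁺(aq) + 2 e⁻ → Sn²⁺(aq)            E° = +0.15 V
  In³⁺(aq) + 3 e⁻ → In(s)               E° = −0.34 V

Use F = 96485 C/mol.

In the reaction as written Sn⁴⁺(aq) is reduced, so the Sn⁴⁺/Sn²⁺ couple is the cathode and In³⁺/In is the anode.
E°cell = +0.15 − (−0.34) = +0.49 V; balancing electrons gives n = 6.
ΔG° = −nFE°cell = −(6)(96485)(+0.49) J/mol = −284 kJ/mol.

−284 kJ/mol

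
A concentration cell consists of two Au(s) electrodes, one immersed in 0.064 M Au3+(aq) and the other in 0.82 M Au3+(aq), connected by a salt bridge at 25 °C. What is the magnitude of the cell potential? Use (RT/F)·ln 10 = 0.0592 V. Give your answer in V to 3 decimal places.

0.022 V

For a concentration cell E°cell = 0, since both electrodes use the same couple.
The compartment with the higher Au3+(aq) concentration (0.82 M) acts as the cathode; ions are reduced there and produced at the dilute (0.064 M) anode.
With n = 3, Ecell = −(0.0592/3)·log([dilute]/[conc]) = −(0.0592/3)·log(0.064/0.82) = +0.022 V.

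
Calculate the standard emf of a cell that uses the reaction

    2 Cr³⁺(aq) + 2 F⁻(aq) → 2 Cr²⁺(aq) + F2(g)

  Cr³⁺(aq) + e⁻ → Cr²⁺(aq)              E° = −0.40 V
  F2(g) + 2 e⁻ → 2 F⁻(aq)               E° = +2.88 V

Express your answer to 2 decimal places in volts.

Cr³⁺(aq) gains electrons, so the Cr³⁺/Cr²⁺ couple is the cathode; the F₂/F⁻ couple is the anode.
E°cell = E°(cathode) − E°(anode) = −0.40 − (+2.88) = −3.28 V.
The negative E°cell means the reaction is non-spontaneous in the direction written.

−3.28 V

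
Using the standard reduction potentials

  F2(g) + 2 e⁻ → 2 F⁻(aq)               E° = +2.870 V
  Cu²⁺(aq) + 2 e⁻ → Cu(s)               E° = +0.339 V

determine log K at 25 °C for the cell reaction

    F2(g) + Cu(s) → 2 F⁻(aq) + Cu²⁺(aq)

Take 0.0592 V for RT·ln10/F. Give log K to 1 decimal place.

log K = 85.5

The F₂/F⁻ couple is reduced (cathode); E°cell = +2.870 − (+0.339) = +2.531 V with n = 2.
At equilibrium E = 0, so log K = nE°cell / 0.0592 = (2)(+2.531) / 0.0592 = 85.5.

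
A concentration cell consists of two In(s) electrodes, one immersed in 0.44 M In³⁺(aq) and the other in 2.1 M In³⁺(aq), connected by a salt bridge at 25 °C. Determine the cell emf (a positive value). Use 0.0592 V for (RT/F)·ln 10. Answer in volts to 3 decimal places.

For a concentration cell E°cell = 0, since both electrodes use the same couple.
The compartment with the higher In³⁺(aq) concentration (2.1 M) acts as the cathode; ions are reduced there and produced at the dilute (0.44 M) anode.
With n = 3, Ecell = −(0.0592/3)·log([dilute]/[conc]) = −(0.0592/3)·log(0.44/2.1) = +0.013 V.

0.013 V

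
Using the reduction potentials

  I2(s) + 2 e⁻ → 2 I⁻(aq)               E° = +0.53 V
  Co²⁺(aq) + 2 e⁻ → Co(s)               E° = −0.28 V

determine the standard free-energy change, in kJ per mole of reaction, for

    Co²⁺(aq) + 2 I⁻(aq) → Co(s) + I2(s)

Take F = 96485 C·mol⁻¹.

+156 kJ/mol

In the reaction as written Co²⁺(aq) is reduced, so the Co²⁺/Co couple is the cathode and I₂/I⁻ is the anode.
E°cell = −0.28 − (+0.53) = −0.81 V; balancing electrons gives n = 2.
ΔG° = −nFE°cell = −(2)(96485)(−0.81) J/mol = +156 kJ/mol.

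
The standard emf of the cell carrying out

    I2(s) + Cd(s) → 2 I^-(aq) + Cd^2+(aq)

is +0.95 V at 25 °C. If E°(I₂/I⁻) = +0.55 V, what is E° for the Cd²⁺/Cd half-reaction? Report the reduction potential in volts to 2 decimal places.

In the reaction as written the I₂/I⁻ couple is reduced (cathode) and Cd²⁺/Cd is oxidized (anode), so E°cell = E°(I₂/I⁻) − E°(Cd²⁺/Cd).
E°(Cd²⁺/Cd) = E°(cathode) − E°cell = +0.55 − (+0.95) = −0.40 V.

−0.40 V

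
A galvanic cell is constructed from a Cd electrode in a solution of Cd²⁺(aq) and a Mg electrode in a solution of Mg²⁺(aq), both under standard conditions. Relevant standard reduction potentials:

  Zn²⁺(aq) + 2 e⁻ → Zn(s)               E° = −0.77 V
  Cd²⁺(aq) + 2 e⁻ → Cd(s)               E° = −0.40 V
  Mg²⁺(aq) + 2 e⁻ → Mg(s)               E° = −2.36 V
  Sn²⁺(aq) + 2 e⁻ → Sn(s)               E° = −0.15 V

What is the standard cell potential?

The Cd²⁺/Cd couple has the higher E°, so Cd ion is reduced (cathode) and Mg is oxidized (anode).
E°cell = E°(cathode) − E°(anode) = −0.40 − (−2.36) = +1.96 V.

+1.96 V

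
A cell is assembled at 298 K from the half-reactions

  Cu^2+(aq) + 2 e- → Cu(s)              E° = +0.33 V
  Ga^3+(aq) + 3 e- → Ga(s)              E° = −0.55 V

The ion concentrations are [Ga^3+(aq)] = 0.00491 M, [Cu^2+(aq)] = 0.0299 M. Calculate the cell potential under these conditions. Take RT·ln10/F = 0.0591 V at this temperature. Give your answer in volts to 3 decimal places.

+0.880 V

Since E°(Cu²⁺/Cu) > E°(Ga³⁺/Ga), Cu²⁺/Cu serves as the cathode.
E°cell = E°cat − E°an = +0.33 − (−0.55) = +0.88 V; n = 6.
Balancing gives 3 Cu^2+(aq) + 2 Ga(s) → 3 Cu(s) + 2 Ga^3+(aq); hence Q = [Ga^3+(aq)]^2 / [Cu^2+(aq)]^3 = 0.902 (log Q = −0.045).
E = E° − (0.0591/n)·log Q = +0.88 − (0.0591/6)(−0.045) = +0.880 V.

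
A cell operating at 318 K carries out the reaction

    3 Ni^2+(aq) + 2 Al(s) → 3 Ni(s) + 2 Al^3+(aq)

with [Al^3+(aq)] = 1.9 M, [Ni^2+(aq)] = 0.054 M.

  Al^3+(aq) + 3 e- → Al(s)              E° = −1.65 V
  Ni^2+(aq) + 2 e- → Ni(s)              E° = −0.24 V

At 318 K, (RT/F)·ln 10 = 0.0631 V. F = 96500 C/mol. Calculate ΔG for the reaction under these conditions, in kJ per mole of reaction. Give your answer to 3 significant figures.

E°cell = −0.24 − (−1.65) = +1.41 V; the balanced reaction transfers n = 6 electrons.
Here Q = [Al^3+(aq)]^2 / [Ni^2+(aq)]^3 = 2.29×10^4 (log Q = 4.360), giving E = +1.41 − (0.0631/6)·(4.360) = +1.3641 V.
Then ΔG = −nFE = −6 × 96500 × +1.3641 J/mol = −790 kJ/mol.

−790 kJ/mol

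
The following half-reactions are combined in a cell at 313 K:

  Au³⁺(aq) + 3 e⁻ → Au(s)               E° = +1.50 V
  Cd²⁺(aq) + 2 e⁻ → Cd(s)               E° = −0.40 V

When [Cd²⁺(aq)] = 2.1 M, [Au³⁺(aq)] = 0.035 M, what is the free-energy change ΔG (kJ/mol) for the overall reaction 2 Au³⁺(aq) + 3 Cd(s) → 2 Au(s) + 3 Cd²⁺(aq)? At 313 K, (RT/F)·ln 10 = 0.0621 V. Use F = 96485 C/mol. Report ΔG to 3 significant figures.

With Au³⁺/Au reduced at the cathode, E°cell = +1.50 − (−0.40) = +1.90 V and n = 6.
Q = [Cd²⁺(aq)]^3 / [Au³⁺(aq)]^2 = 7.56×10^3, so log Q = 3.879 and E = +1.90 − (0.0621/6)(3.879) = +1.8599 V.
Then ΔG = −nFE = −6 × 96485 × +1.8599 J/mol = −1080 kJ/mol.

−1080 kJ/mol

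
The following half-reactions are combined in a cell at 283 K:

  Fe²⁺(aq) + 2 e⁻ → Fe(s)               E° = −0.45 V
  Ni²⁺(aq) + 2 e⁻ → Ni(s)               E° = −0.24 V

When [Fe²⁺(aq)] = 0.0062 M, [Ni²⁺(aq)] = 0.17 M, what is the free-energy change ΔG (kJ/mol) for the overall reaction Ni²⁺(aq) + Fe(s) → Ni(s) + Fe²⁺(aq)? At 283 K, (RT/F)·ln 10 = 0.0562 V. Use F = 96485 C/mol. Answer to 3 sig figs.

−48.3 kJ/mol

The standard cell potential is −0.24 − (−0.45) = +0.21 V, with n = 2 electrons in the balanced equation.
Here Q = [Fe²⁺(aq)] / [Ni²⁺(aq)] = 0.0365 (log Q = −1.438), giving E = +0.21 − (0.0562/2)·(−1.438) = +0.2504 V.
Then ΔG = −nFE = −2 × 96485 × +0.2504 J/mol = −48.3 kJ/mol.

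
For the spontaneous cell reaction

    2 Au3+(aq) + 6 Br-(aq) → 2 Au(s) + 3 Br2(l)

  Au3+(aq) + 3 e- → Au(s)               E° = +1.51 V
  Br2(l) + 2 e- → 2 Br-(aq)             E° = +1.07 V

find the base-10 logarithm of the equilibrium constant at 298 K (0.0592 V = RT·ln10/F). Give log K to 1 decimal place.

log K = 44.6

The Au³⁺/Au couple is reduced (cathode); E°cell = +1.51 − (+1.07) = +0.44 V with n = 6.
At equilibrium E = 0, so log K = nE°cell / 0.0592 = (6)(+0.44) / 0.0592 = 44.6.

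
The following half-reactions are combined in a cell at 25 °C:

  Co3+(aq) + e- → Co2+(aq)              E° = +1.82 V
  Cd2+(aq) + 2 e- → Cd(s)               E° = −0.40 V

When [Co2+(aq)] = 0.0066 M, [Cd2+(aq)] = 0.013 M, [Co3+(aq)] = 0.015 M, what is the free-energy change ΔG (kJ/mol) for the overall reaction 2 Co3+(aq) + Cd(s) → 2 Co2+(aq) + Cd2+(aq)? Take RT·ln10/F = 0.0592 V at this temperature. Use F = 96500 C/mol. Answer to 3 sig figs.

E°cell = +1.82 − (−0.40) = +2.22 V; the balanced reaction transfers n = 2 electrons.
Here Q = ([Co2+(aq)]^2·[Cd2+(aq)]) / [Co3+(aq)]^2 = 0.00252 (log Q = −2.599), giving E = +2.22 − (0.0592/2)·(−2.599) = +2.2969 V.
Finally ΔG = −nFE = −(2)(96500 C/mol)(+2.2969 V) = −443 kJ/mol.

−443 kJ/mol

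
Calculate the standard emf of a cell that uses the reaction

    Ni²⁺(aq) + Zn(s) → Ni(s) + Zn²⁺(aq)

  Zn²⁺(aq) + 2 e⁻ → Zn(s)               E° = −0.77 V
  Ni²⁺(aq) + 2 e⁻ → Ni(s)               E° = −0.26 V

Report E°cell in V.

+0.51 V

In the reaction as written, Ni²⁺(aq) is reduced (cathode) and Zn²⁺(aq) is produced by oxidation at the anode.
E°cell = E°(cathode) − E°(anode) = −0.26 − (−0.77) = +0.51 V.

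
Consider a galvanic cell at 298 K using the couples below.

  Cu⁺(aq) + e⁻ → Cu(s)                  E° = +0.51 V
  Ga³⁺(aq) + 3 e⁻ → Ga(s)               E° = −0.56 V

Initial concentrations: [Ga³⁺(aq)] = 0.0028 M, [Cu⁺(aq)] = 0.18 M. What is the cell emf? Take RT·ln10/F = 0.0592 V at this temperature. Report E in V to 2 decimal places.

Cu⁺/Cu is reduced (cathode, E° = +0.51 V) and Ga³⁺/Ga is oxidized (anode).
E°cell = +0.51 − (−0.56) = +1.07 V, with n = 3 electrons transferred.
For the overall reaction 3 Cu⁺(aq) + Ga(s) → 3 Cu(s) + Ga³⁺(aq), Q = [Ga³⁺(aq)] / [Cu⁺(aq)]^3 = 0.48, giving log Q = −0.319.
E = E° − (0.0592/n)·log Q = +1.07 − (0.0592/3)(−0.319) = +1.08 V.

+1.08 V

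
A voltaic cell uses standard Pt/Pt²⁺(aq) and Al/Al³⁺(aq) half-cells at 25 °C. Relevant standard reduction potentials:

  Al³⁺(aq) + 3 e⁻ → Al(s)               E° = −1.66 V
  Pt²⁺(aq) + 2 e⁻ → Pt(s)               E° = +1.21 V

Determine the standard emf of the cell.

+2.87 V

The Pt²⁺/Pt couple has the higher E°, so Pt ion is reduced (cathode) and Al is oxidized (anode).
E°cell = E°(cathode) − E°(anode) = +1.21 − (−1.66) = +2.87 V.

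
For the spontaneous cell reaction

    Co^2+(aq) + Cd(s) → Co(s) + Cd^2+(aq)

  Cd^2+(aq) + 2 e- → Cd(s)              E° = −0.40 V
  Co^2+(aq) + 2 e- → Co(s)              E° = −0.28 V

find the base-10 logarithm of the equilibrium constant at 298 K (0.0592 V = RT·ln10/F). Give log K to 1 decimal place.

The Co²⁺/Co couple is reduced (cathode); E°cell = −0.28 − (−0.40) = +0.12 V with n = 2.
At equilibrium E = 0, so log K = nE°cell / 0.0592 = (2)(+0.12) / 0.0592 = 4.1.

log K = 4.1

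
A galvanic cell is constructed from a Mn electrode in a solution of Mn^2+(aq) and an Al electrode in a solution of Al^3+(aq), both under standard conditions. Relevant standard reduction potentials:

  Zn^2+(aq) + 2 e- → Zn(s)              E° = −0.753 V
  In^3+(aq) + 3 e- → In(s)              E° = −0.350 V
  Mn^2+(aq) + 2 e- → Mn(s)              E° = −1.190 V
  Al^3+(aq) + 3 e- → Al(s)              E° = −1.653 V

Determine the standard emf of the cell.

The Mn²⁺/Mn couple has the higher E°, so Mn ion is reduced (cathode) and Al is oxidized (anode).
E°cell = E°(cathode) − E°(anode) = −1.190 − (−1.653) = +0.463 V.

+0.463 V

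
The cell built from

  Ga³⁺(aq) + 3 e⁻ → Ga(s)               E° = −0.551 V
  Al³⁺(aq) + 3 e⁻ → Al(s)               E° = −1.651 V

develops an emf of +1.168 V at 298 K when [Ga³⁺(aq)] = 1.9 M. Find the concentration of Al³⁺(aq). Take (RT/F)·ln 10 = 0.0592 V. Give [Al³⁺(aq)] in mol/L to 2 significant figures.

Ga³⁺/Ga is the cathode (higher E°); E°cell = −0.551 − (−1.651) = +1.100 V with n = 3.
Since E = E° − (0.0592/n)·log Q, log Q = n(E° − E)/0.0592 = −3.446.
The balanced reaction is Ga³⁺(aq) + Al(s) → Ga(s) + Al³⁺(aq), so Q = [Al³⁺(aq)] / [Ga³⁺(aq)].
Isolating [Al³⁺(aq)] in Q = 10^{−3.446} yields log [Al³⁺(aq)] = −3.167, i.e. 0.00068 M.

0.00068 M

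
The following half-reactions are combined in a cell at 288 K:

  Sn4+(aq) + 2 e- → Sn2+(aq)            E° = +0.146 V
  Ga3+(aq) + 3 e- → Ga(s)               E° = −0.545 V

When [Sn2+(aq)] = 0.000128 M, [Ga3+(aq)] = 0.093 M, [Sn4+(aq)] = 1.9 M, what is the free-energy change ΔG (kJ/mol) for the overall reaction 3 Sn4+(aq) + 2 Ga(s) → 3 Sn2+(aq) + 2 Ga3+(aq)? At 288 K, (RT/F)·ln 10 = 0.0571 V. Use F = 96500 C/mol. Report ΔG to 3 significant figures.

−480 kJ/mol

With Sn⁴⁺/Sn²⁺ reduced at the cathode, E°cell = +0.146 − (−0.545) = +0.691 V and n = 6.
Here Q = ([Sn2+(aq)]^3·[Ga3+(aq)]^2) / [Sn4+(aq)]^3 = 2.64×10^−15 (log Q = −14.578), giving E = +0.691 − (0.0571/6)·(−14.578) = +0.8297 V.
Finally ΔG = −nFE = −(6)(96500 C/mol)(+0.8297 V) = −480 kJ/mol.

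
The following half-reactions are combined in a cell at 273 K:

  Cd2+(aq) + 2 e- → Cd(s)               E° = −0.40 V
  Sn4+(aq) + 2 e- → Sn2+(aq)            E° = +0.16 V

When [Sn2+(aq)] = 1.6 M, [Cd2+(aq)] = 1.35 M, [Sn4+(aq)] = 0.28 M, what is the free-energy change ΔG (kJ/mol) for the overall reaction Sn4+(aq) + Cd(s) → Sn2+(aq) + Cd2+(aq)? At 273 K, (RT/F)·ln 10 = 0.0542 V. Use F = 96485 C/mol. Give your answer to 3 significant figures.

−103 kJ/mol

With Sn⁴⁺/Sn²⁺ reduced at the cathode, E°cell = +0.16 − (−0.40) = +0.56 V and n = 2.
Here Q = ([Sn2+(aq)]·[Cd2+(aq)]) / [Sn4+(aq)] = 7.71 (log Q = 0.887), giving E = +0.56 − (0.0542/2)·(0.887) = +0.5360 V.
ΔG = −nFE = −(2)(96485)(+0.5360) J/mol = −103 kJ/mol.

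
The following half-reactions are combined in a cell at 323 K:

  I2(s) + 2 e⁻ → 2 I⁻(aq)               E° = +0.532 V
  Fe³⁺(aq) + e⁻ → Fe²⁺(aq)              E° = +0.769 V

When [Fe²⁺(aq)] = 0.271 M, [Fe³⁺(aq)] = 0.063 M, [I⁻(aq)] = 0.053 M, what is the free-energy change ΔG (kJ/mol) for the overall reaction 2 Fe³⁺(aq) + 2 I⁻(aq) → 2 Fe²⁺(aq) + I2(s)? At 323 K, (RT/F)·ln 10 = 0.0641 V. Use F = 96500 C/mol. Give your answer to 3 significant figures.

E°cell = +0.769 − (+0.532) = +0.237 V; the balanced reaction transfers n = 2 electrons.
The reaction quotient is [Fe²⁺(aq)]^2 / ([Fe³⁺(aq)]^2·[I⁻(aq)]^2) = 6.59×10^3; by Nernst, E = +0.237 − (0.0641/2)(3.819) = +0.1146 V.
Then ΔG = −nFE = −2 × 96500 × +0.1146 J/mol = −22.1 kJ/mol.

−22.1 kJ/mol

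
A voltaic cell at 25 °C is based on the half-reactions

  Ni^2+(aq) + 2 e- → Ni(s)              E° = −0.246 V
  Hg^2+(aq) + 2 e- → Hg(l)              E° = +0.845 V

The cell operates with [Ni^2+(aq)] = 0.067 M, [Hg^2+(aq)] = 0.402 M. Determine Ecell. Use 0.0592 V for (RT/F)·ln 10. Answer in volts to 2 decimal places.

+1.11 V

Hg²⁺/Hg is reduced (cathode, E° = +0.845 V) and Ni²⁺/Ni is oxidized (anode).
E°cell = +0.845 − (−0.246) = +1.091 V, with n = 2 electrons transferred.
Balancing gives Hg^2+(aq) + Ni(s) → Hg(l) + Ni^2+(aq); hence Q = [Ni^2+(aq)] / [Hg^2+(aq)] = 0.167 (log Q = −0.778).
E = E° − (0.0592/n)·log Q = +1.091 − (0.0592/2)(−0.778) = +1.11 V.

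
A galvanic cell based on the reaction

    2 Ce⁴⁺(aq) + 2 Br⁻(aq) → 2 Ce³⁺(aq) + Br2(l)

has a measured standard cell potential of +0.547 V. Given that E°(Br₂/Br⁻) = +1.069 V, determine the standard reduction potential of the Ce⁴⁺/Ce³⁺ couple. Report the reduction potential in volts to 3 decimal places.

In the reaction as written the Ce⁴⁺/Ce³⁺ couple is reduced (cathode) and Br₂/Br⁻ is oxidized (anode), so E°cell = E°(Ce⁴⁺/Ce³⁺) − E°(Br₂/Br⁻).
E°(Ce⁴⁺/Ce³⁺) = E°cell + E°(anode) = +0.547 + (+1.069) = +1.616 V.

+1.616 V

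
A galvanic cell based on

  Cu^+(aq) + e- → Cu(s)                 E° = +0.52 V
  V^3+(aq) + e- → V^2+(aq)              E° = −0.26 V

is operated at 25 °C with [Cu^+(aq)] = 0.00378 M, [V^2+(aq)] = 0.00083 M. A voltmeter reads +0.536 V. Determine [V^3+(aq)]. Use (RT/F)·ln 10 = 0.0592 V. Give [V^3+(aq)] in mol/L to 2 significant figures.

The Cu⁺/Cu couple has the larger reduction potential, so it is the cathode: E°cell = +0.52 − (−0.26) = +0.78 V and n = 1.
From the Nernst equation, log Q = n(E° − E)/0.0592 = 1·(+0.78 − (+0.536))/0.0592 = 4.122.
For Cu^+(aq) + V^2+(aq) → Cu(s) + V^3+(aq), the reaction quotient is Q = [V^3+(aq)] / ([Cu^+(aq)]·[V^2+(aq)]).
Isolating [V^3+(aq)] in Q = 10^{4.122} yields log [V^3+(aq)] = −1.381, i.e. 0.042 M.

0.042 M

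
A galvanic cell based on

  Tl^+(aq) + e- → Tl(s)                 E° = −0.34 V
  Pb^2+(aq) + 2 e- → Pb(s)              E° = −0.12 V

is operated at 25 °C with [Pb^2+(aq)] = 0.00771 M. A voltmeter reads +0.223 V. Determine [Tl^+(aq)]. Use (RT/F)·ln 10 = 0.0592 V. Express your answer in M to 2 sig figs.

The Pb²⁺/Pb couple has the larger reduction potential, so it is the cathode: E°cell = −0.12 − (−0.34) = +0.22 V and n = 2.
Since E = E° − (0.0592/n)·log Q, log Q = n(E° − E)/0.0592 = −0.101.
For Pb^2+(aq) + 2 Tl(s) → Pb(s) + 2 Tl^+(aq), the reaction quotient is Q = [Tl^+(aq)]^2 / [Pb^2+(aq)].
Substituting the known concentrations and solving, log [Tl^+(aq)] = −1.107 and [Tl^+(aq)] = 0.078 M.

0.078 M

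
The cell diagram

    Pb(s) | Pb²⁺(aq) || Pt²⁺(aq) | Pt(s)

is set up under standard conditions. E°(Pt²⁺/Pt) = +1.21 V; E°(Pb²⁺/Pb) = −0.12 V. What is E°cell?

+1.33 V

By convention the left-hand electrode in cell notation is the anode (oxidation) and the right-hand electrode is the cathode (reduction).
E°cell = E°(right) − E°(left) = +1.21 − (−0.12) = +1.33 V.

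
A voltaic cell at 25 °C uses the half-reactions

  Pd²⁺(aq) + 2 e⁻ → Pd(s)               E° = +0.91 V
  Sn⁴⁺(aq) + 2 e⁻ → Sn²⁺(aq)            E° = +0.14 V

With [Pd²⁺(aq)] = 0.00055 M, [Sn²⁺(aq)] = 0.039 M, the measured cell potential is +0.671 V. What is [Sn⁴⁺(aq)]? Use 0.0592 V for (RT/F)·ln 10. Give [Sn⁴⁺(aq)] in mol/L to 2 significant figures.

With Pd²⁺/Pd at the cathode and Sn⁴⁺/Sn²⁺ at the anode, E°cell = +0.91 − (+0.14) = +0.77 V (n = 2).
From the Nernst equation, log Q = n(E° − E)/0.0592 = 2·(+0.77 − (+0.671))/0.0592 = 3.345.
For Pd²⁺(aq) + Sn²⁺(aq) → Pd(s) + Sn⁴⁺(aq), the reaction quotient is Q = [Sn⁴⁺(aq)] / ([Pd²⁺(aq)]·[Sn²⁺(aq)]).
Isolating [Sn⁴⁺(aq)] in Q = 10^{3.345} yields log [Sn⁴⁺(aq)] = −1.324, i.e. 0.047 M.

0.047 M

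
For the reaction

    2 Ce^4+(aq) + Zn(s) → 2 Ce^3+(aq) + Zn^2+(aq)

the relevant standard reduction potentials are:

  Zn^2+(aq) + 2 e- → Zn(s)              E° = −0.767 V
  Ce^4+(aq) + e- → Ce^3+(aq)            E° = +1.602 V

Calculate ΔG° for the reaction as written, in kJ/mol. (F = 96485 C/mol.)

In the reaction as written Ce^4+(aq) is reduced, so the Ce⁴⁺/Ce³⁺ couple is the cathode and Zn²⁺/Zn is the anode.
E°cell = +1.602 − (−0.767) = +2.369 V; balancing electrons gives n = 2.
ΔG° = −nFE°cell = −(2)(96485)(+2.369) J/mol = −457 kJ/mol.

−457 kJ/mol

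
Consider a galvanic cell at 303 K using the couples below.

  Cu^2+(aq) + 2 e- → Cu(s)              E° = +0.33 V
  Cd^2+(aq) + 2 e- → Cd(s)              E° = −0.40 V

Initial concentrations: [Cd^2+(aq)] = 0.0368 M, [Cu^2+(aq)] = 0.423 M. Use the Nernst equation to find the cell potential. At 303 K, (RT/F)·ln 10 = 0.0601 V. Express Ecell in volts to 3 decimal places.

+0.762 V

The Cu²⁺/Cu couple has the more positive E°, so it is the cathode; Cd²⁺/Cd is the anode.
The standard potential is +0.33 − (−0.40) = +0.73 V and the balanced reaction transfers n = 2 electrons.
Balancing gives Cu^2+(aq) + Cd(s) → Cu(s) + Cd^2+(aq); hence Q = [Cd^2+(aq)] / [Cu^2+(aq)] = 0.087 (log Q = −1.060).
E = E° − (0.0601/n)·log Q = +0.73 − (0.0601/2)(−1.060) = +0.762 V.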